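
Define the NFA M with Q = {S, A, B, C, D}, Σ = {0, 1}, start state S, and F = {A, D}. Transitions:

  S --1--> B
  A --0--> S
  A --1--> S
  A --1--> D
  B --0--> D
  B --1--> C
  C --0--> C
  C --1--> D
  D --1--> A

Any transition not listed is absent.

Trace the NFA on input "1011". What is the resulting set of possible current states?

Start in {S}.
Read '1': S→{B}; now {B}.
Read '0': B→{D}; now {D}.
Read '1': D→{A}; now {A}.
Read '1': A→{S, D}; now {S, D}.

{S, D}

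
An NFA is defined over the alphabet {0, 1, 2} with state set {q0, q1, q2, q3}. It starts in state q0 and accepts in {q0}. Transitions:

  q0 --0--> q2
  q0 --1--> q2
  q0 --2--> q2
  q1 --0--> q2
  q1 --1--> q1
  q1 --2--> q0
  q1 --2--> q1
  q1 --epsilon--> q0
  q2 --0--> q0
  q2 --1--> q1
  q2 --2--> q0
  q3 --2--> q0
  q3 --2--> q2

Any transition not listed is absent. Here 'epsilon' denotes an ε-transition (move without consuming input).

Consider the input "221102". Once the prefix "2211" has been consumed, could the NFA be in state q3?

No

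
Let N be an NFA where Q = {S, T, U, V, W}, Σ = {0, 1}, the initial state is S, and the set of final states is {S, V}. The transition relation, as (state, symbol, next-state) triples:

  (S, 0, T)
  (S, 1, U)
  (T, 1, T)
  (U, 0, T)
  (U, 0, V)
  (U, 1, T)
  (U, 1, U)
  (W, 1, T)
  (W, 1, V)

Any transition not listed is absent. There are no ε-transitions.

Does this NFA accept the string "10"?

Start in {S}.
Read '1': S→{U}; now {U}.
Read '0': U→{T, V}; now {T, V}.
The final set {T, V} contains the accepting state V.

Yes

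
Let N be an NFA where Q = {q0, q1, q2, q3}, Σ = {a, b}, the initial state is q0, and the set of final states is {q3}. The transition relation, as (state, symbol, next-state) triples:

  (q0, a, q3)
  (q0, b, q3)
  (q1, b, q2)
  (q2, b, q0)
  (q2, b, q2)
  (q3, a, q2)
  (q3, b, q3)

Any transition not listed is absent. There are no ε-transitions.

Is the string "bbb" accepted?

Yes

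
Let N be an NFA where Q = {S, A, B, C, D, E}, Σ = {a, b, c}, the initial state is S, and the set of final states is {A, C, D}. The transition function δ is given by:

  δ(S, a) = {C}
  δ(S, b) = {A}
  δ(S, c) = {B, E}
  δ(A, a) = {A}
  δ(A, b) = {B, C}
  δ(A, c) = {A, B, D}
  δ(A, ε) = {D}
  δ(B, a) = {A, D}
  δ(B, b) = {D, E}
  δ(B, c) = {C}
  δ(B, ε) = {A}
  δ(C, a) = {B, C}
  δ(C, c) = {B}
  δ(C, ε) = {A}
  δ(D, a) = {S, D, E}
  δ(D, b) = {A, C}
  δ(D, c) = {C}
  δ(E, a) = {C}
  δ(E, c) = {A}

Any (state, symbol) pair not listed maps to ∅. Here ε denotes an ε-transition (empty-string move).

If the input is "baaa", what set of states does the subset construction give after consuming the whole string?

{S, A, B, C, D, E}

Start in {S}.
Read 'b': S→{A}; union {A}; ε-closure = {A, D}.
Read 'a': A→{A}, D→{S, D, E}; now {S, A, D, E}.
Read 'a': S→{C}, A→{A}, D→{S, D, E}, E→{C}; now {S, A, C, D, E}.
Read 'a': S→{C}, A→{A}, C→{B, C}, D→{S, D, E}, E→{C}; now {S, A, B, C, D, E}.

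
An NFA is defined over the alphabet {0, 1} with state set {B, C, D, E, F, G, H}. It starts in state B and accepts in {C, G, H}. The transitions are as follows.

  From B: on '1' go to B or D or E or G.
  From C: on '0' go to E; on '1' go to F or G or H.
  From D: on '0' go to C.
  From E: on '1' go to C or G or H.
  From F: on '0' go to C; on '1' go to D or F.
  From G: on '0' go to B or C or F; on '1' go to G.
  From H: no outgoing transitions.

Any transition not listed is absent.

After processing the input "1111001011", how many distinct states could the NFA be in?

7

Start in {B}.
Read '1': {B} → {B, D, E, G}.
Read '1': {B, D, E, G} → {B, C, D, E, G, H}.
Read '1': {B, C, D, E, G, H} → {B, C, D, E, F, G, H}.
Read '1': {B, C, D, E, F, G, H} → {B, C, D, E, F, G, H}.
Read '0': {B, C, D, E, F, G, H} → {B, C, E, F}.
Read '0': {B, C, E, F} → {C, E}.
Read '1': {C, E} → {C, F, G, H}.
Read '0': {C, F, G, H} → {B, C, E, F}.
Read '1': {B, C, E, F} → {B, C, D, E, F, G, H}.
Read '1': {B, C, D, E, F, G, H} → {B, C, D, E, F, G, H}.
That set has 7 states.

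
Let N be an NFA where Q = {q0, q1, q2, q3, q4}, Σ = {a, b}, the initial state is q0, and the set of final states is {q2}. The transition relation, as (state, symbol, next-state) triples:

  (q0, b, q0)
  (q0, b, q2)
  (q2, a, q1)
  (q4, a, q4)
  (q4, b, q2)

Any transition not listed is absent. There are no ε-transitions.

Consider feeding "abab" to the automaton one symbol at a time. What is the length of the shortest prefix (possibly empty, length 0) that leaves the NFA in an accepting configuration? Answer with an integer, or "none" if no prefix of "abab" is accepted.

Start in {q0}.
Read 'a': {q0} → ∅.
The set is empty and remains empty for the remaining 3 symbols.
No reachable set along the way intersects F.

none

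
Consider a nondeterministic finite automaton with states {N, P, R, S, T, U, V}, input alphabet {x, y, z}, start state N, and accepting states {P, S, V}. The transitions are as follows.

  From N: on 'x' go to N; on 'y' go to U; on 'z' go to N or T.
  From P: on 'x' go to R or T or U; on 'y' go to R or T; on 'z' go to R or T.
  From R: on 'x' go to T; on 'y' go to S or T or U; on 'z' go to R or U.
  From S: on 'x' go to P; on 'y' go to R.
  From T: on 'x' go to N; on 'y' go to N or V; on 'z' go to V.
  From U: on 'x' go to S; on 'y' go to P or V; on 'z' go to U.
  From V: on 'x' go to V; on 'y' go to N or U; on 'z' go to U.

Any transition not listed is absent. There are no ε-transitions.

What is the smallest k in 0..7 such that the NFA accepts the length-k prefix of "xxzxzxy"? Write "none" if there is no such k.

none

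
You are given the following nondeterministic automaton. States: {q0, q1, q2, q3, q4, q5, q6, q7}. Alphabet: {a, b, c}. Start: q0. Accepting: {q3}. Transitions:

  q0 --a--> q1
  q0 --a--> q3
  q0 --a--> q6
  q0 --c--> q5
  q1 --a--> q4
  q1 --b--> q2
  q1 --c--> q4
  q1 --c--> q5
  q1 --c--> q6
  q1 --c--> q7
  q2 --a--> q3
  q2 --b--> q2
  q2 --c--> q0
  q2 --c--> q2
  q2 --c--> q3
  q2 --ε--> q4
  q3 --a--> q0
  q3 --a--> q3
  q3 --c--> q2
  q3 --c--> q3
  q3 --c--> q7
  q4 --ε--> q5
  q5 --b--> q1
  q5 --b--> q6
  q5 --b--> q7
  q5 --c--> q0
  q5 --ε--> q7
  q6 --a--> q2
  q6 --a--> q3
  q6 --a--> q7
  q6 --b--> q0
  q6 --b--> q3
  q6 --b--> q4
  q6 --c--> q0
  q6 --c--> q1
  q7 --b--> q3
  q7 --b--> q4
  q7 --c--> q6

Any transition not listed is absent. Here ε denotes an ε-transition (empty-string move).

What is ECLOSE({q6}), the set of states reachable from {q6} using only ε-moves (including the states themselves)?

{q6}

Begin with {q6}.
No ε-moves leave this set, so the closure equals the set itself.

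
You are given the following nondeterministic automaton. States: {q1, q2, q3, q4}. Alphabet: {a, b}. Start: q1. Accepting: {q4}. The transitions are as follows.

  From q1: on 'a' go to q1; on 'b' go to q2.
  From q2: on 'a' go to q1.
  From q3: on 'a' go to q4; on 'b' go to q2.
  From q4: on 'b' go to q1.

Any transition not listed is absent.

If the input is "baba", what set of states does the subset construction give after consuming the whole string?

{q1}

Start in {q1}.
Read 'b': {q1} → {q2}.
Read 'a': {q2} → {q1}.
Read 'b': {q1} → {q2}.
Read 'a': {q2} → {q1}.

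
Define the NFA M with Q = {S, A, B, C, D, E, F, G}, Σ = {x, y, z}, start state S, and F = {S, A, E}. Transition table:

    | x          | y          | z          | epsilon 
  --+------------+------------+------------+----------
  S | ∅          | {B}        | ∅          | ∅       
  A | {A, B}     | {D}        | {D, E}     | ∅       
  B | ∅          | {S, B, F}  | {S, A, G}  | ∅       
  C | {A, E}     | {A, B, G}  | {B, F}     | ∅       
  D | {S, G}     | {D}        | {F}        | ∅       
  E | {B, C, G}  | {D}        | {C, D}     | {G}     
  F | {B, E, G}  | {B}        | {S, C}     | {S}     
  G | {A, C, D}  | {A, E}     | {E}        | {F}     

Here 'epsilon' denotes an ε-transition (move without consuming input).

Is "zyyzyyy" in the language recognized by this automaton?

No

Start in {S}.
Read 'z': S→∅; now ∅.
The set is empty and remains empty for the remaining 6 symbols.
The final set ∅ contains no accepting state.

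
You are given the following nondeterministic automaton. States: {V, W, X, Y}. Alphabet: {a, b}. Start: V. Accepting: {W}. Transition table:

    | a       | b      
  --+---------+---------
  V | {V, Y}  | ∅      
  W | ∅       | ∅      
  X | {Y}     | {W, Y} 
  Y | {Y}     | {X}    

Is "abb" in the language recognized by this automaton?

Start in {V}.
Read 'a': {V} → {V, Y}.
Read 'b': {V, Y} → {X}.
Read 'b': {X} → {W, Y}.
The final set {W, Y} contains the accepting state W.

Yes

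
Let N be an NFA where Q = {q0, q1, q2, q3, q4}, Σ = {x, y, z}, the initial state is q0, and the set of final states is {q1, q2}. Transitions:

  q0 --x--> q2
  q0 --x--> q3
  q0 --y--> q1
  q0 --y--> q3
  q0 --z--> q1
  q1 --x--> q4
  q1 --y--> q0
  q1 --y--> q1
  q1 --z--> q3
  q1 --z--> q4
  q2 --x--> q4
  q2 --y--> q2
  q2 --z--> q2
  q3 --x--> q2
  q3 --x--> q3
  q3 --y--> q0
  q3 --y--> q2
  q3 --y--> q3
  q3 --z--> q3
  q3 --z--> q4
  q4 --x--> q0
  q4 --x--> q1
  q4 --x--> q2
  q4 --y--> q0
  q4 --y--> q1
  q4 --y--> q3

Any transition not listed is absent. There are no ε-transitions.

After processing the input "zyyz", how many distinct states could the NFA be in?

Start in {q0}.
Read 'z': {q0} → {q1}.
Read 'y': {q1} → {q0, q1}.
Read 'y': {q0, q1} → {q0, q1, q3}.
Read 'z': {q0, q1, q3} → {q1, q3, q4}.
That set has 3 states.

3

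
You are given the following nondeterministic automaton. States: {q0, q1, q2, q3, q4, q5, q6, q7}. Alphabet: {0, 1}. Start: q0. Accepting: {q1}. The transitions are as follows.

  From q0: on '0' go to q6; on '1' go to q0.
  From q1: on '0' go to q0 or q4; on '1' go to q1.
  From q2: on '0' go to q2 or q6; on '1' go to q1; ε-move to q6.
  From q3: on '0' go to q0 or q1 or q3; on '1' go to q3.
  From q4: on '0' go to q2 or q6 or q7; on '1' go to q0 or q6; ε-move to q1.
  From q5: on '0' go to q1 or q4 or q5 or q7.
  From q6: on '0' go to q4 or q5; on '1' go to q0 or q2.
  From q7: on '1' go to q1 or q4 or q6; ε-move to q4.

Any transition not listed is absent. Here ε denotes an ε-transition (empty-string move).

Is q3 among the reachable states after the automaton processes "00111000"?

No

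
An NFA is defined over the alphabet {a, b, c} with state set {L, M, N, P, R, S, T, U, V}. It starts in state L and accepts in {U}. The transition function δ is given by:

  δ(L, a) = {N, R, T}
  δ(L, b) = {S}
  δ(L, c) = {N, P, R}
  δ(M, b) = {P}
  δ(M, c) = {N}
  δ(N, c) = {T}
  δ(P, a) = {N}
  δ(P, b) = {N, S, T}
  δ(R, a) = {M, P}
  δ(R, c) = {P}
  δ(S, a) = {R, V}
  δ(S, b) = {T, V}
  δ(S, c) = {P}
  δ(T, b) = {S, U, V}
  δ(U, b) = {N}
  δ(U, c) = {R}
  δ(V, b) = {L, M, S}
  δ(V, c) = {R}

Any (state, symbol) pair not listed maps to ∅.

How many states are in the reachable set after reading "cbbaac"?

Start in {L}.
Read 'c': L→{N, P, R}; now {N, P, R}.
Read 'b': N→∅, P→{N, S, T}, R→∅; now {N, S, T}.
Read 'b': N→∅, S→{T, V}, T→{S, U, V}; now {S, T, U, V}.
Read 'a': S→{R, V}, T→∅, U→∅, V→∅; now {R, V}.
Read 'a': R→{M, P}, V→∅; now {M, P}.
Read 'c': M→{N}, P→∅; now {N}.
That set has 1 state.

1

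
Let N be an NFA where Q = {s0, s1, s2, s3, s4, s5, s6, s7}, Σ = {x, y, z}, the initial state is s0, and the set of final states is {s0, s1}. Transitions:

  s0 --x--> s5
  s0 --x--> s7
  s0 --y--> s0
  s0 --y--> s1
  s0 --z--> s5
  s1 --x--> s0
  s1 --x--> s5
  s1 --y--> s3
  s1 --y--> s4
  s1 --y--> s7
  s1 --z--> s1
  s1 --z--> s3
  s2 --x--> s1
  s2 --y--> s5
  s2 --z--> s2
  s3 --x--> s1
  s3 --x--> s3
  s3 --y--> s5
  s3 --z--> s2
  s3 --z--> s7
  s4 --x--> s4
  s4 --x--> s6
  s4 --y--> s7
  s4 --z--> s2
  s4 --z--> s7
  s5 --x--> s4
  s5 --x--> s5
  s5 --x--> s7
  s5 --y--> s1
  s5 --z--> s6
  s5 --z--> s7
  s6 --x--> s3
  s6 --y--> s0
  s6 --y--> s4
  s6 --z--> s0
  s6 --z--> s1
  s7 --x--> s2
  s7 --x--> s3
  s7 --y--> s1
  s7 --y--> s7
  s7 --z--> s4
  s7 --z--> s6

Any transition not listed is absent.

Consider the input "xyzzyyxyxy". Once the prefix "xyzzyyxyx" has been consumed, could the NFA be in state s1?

Start in {s0}.
Read 'x': {s0} → {s5, s7}.
Read 'y': {s5, s7} → {s1, s7}.
Read 'z': {s1, s7} → {s1, s3, s4, s6}.
Read 'z': {s1, s3, s4, s6} → {s0, s1, s2, s3, s7}.
Read 'y': {s0, s1, s2, s3, s7} → {s0, s1, s3, s4, s5, s7}.
Read 'y': {s0, s1, s3, s4, s5, s7} → {s0, s1, s3, s4, s5, s7}.
Read 'x': {s0, s1, s3, s4, s5, s7} → {s0, s1, s2, s3, s4, s5, s6, s7}.
Read 'y': {s0, s1, s2, s3, s4, s5, s6, s7} → {s0, s1, s3, s4, s5, s7}.
Read 'x': {s0, s1, s3, s4, s5, s7} → {s0, s1, s2, s3, s4, s5, s6, s7}.
State s1 is in {s0, s1, s2, s3, s4, s5, s6, s7}.

Yes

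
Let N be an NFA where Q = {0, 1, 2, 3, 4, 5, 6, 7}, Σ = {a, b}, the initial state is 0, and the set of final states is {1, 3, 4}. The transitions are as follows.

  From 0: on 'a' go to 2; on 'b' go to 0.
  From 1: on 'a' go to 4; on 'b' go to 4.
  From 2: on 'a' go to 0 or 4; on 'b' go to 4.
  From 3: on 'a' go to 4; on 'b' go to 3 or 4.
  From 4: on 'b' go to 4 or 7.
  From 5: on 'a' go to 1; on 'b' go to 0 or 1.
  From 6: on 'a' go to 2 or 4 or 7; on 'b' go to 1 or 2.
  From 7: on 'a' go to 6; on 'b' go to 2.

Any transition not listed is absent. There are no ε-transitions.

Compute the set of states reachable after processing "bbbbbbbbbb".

{0}

Start in {0}.
Read 'b': {0} → {0}.
Read 'b': {0} → {0}.
Read 'b': {0} → {0}.
Read 'b': {0} → {0}.
Read 'b': {0} → {0}.
Read 'b': {0} → {0}.
Read 'b': {0} → {0}.
Read 'b': {0} → {0}.
Read 'b': {0} → {0}.
Read 'b': {0} → {0}.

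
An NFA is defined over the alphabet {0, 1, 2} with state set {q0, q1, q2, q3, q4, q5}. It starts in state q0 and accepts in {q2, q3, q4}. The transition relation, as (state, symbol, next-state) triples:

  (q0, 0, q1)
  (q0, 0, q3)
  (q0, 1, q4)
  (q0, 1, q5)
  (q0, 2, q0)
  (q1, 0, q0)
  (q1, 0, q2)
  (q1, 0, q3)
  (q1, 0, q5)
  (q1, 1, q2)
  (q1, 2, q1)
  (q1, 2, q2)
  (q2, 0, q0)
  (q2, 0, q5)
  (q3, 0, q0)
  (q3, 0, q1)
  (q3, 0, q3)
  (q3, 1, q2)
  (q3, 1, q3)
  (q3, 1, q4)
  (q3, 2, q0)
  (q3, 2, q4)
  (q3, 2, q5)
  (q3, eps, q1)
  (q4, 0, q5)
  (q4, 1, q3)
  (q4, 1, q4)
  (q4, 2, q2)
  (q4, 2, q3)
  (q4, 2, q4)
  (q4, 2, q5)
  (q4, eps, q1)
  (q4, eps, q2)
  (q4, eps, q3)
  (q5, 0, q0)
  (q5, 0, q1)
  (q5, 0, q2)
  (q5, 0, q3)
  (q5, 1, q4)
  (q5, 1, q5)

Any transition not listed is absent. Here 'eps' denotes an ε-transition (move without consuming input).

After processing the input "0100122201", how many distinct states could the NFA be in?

5

Start in {q0}.
Read '0': q0→{q1, q3}; now {q1, q3}.
Read '1': q1→{q2}, q3→{q2, q3, q4}; union {q2, q3, q4}; ε-closure = {q1, q2, q3, q4}.
Read '0': q1→{q0, q2, q3, q5}, q2→{q0, q5}, q3→{q0, q1, q3}, q4→{q5}; now {q0, q1, q2, q3, q5}.
Read '0': q0→{q1, q3}, q1→{q0, q2, q3, q5}, q2→{q0, q5}, q3→{q0, q1, q3}, q5→{q0, q1, q2, q3}; now {q0, q1, q2, q3, q5}.
Read '1': q0→{q4, q5}, q1→{q2}, q2→∅, q3→{q2, q3, q4}, q5→{q4, q5}; union {q2, q3, q4, q5}; ε-closure = {q1, q2, q3, q4, q5}.
Read '2': q1→{q1, q2}, q2→∅, q3→{q0, q4, q5}, q4→{q2, q3, q4, q5}, q5→∅; now {q0, q1, q2, q3, q4, q5}.
Read '2': q0→{q0}, q1→{q1, q2}, q2→∅, q3→{q0, q4, q5}, q4→{q2, q3, q4, q5}, q5→∅; now {q0, q1, q2, q3, q4, q5}.
Read '2': q0→{q0}, q1→{q1, q2}, q2→∅, q3→{q0, q4, q5}, q4→{q2, q3, q4, q5}, q5→∅; now {q0, q1, q2, q3, q4, q5}.
Read '0': q0→{q1, q3}, q1→{q0, q2, q3, q5}, q2→{q0, q5}, q3→{q0, q1, q3}, q4→{q5}, q5→{q0, q1, q2, q3}; now {q0, q1, q2, q3, q5}.
Read '1': q0→{q4, q5}, q1→{q2}, q2→∅, q3→{q2, q3, q4}, q5→{q4, q5}; union {q2, q3, q4, q5}; ε-closure = {q1, q2, q3, q4, q5}.
That set has 5 states.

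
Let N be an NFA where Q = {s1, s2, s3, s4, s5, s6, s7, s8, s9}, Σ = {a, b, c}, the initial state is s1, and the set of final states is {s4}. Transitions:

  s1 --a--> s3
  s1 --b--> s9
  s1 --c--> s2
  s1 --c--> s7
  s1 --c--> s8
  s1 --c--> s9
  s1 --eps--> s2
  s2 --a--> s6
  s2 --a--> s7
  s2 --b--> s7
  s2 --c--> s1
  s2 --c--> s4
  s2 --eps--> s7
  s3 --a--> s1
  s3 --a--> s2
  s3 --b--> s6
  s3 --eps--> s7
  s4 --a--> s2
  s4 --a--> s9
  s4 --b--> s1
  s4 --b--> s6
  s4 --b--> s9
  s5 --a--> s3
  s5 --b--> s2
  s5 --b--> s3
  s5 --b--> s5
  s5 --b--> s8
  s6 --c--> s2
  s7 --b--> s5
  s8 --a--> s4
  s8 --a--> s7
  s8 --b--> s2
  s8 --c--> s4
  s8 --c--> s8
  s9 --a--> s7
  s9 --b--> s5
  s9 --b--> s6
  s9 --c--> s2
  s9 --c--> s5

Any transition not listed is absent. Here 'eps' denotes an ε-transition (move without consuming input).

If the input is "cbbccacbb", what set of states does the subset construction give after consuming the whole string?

{s2, s3, s5, s6, s7, s8, s9}

Start: ε-closure({s1}) = {s1, s2, s7}.
Read 'c': {s1, s2, s7} → {s1, s2, s4, s7, s8, s9}.
Read 'b': {s1, s2, s4, s7, s8, s9} → {s1, s2, s5, s6, s7, s9}.
Read 'b': {s1, s2, s5, s6, s7, s9} → {s2, s3, s5, s6, s7, s8, s9}.
Read 'c': {s2, s3, s5, s6, s7, s8, s9} → {s1, s2, s4, s5, s7, s8}.
Read 'c': {s1, s2, s4, s5, s7, s8} → {s1, s2, s4, s7, s8, s9}.
Read 'a': {s1, s2, s4, s7, s8, s9} → {s2, s3, s4, s6, s7, s9}.
Read 'c': {s2, s3, s4, s6, s7, s9} → {s1, s2, s4, s5, s7}.
Read 'b': {s1, s2, s4, s5, s7} → {s1, s2, s3, s5, s6, s7, s8, s9}.
Read 'b': {s1, s2, s3, s5, s6, s7, s8, s9} → {s2, s3, s5, s6, s7, s8, s9}.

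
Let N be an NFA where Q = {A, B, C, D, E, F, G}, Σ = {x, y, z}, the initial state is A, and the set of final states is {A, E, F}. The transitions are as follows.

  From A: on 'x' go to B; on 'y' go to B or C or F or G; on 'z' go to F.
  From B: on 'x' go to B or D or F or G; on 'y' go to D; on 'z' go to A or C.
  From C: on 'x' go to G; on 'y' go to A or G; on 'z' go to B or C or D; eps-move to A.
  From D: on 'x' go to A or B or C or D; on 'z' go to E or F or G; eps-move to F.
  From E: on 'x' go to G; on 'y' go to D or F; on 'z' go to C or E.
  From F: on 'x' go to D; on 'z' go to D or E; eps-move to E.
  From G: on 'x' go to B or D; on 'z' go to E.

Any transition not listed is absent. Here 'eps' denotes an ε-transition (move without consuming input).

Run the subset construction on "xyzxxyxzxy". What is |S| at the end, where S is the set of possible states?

7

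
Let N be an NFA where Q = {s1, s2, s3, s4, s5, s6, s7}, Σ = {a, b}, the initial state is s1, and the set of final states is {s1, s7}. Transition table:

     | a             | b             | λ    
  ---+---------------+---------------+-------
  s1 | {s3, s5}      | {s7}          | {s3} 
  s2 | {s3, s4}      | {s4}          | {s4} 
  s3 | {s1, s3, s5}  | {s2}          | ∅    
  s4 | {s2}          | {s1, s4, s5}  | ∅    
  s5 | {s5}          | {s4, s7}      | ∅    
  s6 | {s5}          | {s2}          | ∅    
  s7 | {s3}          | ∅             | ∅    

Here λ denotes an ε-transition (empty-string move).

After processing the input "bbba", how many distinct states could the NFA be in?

5

Start: ε-closure({s1}) = {s1, s3}.
Read 'b': {s1, s3} → {s2, s4, s7}.
Read 'b': {s2, s4, s7} → {s1, s3, s4, s5}.
Read 'b': {s1, s3, s4, s5} → {s1, s2, s3, s4, s5, s7}.
Read 'a': {s1, s2, s3, s4, s5, s7} → {s1, s2, s3, s4, s5}.
That set has 5 states.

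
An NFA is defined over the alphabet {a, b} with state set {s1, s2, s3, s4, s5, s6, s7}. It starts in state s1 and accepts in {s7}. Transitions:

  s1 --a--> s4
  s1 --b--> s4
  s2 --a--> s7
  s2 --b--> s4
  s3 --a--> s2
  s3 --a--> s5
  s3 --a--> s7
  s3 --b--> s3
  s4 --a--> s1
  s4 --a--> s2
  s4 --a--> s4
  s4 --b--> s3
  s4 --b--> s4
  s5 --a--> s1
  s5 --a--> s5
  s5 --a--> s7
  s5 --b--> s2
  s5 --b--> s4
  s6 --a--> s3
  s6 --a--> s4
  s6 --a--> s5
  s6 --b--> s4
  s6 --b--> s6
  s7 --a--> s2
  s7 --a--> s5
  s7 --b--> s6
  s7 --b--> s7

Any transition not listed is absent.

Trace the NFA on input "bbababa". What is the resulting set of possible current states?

Start in {s1}.
Read 'b': {s1} → {s4}.
Read 'b': {s4} → {s3, s4}.
Read 'a': {s3, s4} → {s1, s2, s4, s5, s7}.
Read 'b': {s1, s2, s4, s5, s7} → {s2, s3, s4, s6, s7}.
Read 'a': {s2, s3, s4, s6, s7} → {s1, s2, s3, s4, s5, s7}.
Read 'b': {s1, s2, s3, s4, s5, s7} → {s2, s3, s4, s6, s7}.
Read 'a': {s2, s3, s4, s6, s7} → {s1, s2, s3, s4, s5, s7}.

{s1, s2, s3, s4, s5, s7}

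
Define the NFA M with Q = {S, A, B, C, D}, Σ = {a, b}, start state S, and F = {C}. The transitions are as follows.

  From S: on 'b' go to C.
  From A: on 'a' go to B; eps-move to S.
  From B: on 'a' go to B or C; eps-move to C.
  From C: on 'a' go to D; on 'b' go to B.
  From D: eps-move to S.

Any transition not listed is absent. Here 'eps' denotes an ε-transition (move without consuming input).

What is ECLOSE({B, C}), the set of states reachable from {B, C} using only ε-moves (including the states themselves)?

{B, C}

Begin with {B, C}.
No ε-moves leave this set, so the closure equals the set itself.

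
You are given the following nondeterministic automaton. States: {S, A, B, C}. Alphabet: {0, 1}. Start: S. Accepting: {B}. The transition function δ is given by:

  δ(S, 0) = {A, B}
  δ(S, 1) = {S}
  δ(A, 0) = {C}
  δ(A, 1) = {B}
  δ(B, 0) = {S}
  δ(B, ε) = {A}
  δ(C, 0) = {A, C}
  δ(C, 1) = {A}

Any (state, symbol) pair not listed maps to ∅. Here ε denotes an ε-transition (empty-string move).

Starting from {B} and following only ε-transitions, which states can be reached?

{A, B}

Begin with {B}.
ε-move B → A; add A.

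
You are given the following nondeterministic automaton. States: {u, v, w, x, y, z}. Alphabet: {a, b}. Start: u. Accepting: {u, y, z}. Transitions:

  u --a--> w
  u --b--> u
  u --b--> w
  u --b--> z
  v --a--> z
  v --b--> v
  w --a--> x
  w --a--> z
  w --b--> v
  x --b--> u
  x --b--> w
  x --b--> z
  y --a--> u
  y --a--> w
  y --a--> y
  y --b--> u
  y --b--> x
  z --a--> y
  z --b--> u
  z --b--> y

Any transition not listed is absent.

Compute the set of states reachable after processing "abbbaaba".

{w}

Start in {u}.
Read 'a': {u} → {w}.
Read 'b': {w} → {v}.
Read 'b': {v} → {v}.
Read 'b': {v} → {v}.
Read 'a': {v} → {z}.
Read 'a': {z} → {y}.
Read 'b': {y} → {u, x}.
Read 'a': {u, x} → {w}.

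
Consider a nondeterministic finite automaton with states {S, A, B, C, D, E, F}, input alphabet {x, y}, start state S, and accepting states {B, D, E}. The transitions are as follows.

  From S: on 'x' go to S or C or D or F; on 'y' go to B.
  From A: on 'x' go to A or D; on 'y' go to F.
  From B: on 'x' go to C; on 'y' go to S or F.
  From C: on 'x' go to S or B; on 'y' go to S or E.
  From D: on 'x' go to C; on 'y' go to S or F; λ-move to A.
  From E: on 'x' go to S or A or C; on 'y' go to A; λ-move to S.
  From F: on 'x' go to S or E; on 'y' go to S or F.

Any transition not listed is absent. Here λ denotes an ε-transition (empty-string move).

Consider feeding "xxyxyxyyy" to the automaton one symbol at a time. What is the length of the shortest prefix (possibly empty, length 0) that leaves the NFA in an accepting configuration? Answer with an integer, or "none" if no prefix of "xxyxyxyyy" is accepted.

Start in {S}.
Read 'x': S→{S, C, D, F}; union {S, C, D, F}; ε-closure = {S, A, C, D, F}.
None of the earlier sets intersect F, but {S, A, C, D, F} does.

1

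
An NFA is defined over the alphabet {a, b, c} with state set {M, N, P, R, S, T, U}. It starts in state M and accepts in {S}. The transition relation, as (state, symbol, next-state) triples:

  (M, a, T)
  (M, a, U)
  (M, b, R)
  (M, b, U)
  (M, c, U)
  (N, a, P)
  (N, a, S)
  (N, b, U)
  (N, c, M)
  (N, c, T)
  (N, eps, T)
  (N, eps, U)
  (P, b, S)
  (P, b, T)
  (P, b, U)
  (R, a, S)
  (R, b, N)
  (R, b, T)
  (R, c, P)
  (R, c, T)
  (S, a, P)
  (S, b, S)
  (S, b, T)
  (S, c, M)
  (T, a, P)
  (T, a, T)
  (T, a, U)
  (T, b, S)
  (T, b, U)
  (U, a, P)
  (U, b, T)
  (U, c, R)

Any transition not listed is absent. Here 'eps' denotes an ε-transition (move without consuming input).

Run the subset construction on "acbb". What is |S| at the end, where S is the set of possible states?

Start in {M}.
Read 'a': {M} → {T, U}.
Read 'c': {T, U} → {R}.
Read 'b': {R} → {N, T, U}.
Read 'b': {N, T, U} → {S, T, U}.
That set has 3 states.

3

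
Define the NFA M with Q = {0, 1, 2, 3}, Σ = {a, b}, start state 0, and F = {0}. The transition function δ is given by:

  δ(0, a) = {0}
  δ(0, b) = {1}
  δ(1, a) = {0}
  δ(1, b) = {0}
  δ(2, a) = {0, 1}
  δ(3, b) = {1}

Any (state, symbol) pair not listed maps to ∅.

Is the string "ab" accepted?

No

Start in {0}.
Read 'a': 0→{0}; now {0}.
Read 'b': 0→{1}; now {1}.
The final set {1} contains no accepting state.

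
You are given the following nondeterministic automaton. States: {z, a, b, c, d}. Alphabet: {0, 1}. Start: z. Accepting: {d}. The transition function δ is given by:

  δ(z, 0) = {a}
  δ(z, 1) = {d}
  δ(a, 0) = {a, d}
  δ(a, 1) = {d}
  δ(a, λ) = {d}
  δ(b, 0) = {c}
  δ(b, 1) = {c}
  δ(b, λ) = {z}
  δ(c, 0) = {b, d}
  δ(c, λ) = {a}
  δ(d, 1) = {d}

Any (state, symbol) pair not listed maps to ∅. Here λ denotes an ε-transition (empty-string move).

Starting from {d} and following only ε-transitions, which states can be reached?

{d}

Begin with {d}.
No ε-moves leave this set, so the closure equals the set itself.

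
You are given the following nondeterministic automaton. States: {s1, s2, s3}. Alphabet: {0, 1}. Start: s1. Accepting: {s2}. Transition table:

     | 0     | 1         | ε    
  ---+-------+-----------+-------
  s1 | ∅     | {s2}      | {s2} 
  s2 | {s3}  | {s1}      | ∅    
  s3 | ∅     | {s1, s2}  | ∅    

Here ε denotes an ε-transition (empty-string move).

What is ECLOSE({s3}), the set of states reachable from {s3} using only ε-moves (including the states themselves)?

Begin with {s3}.
No ε-moves leave this set, so the closure equals the set itself.

{s3}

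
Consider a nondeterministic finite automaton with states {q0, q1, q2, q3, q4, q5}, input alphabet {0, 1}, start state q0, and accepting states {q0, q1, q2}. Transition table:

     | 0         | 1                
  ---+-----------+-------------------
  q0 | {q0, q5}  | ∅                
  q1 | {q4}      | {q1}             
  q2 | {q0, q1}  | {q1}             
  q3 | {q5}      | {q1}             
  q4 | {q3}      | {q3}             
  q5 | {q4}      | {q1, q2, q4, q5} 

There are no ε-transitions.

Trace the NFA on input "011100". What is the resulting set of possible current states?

Start in {q0}.
Read '0': q0→{q0, q5}; now {q0, q5}.
Read '1': q0→∅, q5→{q1, q2, q4, q5}; now {q1, q2, q4, q5}.
Read '1': q1→{q1}, q2→{q1}, q4→{q3}, q5→{q1, q2, q4, q5}; now {q1, q2, q3, q4, q5}.
Read '1': q1→{q1}, q2→{q1}, q3→{q1}, q4→{q3}, q5→{q1, q2, q4, q5}; now {q1, q2, q3, q4, q5}.
Read '0': q1→{q4}, q2→{q0, q1}, q3→{q5}, q4→{q3}, q5→{q4}; now {q0, q1, q3, q4, q5}.
Read '0': q0→{q0, q5}, q1→{q4}, q3→{q5}, q4→{q3}, q5→{q4}; now {q0, q3, q4, q5}.

{q0, q3, q4, q5}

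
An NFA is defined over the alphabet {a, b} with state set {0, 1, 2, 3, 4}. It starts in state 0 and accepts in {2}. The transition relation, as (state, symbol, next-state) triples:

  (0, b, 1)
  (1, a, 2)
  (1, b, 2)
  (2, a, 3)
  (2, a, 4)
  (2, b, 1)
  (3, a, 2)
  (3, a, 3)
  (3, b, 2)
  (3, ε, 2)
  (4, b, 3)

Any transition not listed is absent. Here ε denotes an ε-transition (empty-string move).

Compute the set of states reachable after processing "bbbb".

Start in {0}.
Read 'b': 0→{1}; now {1}.
Read 'b': 1→{2}; now {2}.
Read 'b': 2→{1}; now {1}.
Read 'b': 1→{2}; now {2}.

{2}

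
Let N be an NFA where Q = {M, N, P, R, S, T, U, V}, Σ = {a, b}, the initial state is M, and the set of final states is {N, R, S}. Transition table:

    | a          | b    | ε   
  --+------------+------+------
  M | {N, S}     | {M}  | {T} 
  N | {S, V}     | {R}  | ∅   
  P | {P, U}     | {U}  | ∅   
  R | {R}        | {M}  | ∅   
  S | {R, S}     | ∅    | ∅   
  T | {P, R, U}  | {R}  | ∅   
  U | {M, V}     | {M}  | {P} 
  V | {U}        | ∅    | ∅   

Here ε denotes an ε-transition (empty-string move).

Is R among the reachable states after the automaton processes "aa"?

Start: ε-closure({M}) = {M, T}.
Read 'a': {M, T} → {N, P, R, S, U}.
Read 'a': {N, P, R, S, U} → {M, P, R, S, T, U, V}.
State R is in {M, P, R, S, T, U, V}.

Yes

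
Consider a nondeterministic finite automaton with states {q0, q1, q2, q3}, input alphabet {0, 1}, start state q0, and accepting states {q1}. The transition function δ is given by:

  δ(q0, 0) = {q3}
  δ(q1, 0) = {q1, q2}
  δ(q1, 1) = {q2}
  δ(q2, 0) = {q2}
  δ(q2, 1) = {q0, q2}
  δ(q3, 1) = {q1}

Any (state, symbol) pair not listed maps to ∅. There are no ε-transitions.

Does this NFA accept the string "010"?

Start in {q0}.
Read '0': {q0} → {q3}.
Read '1': {q3} → {q1}.
Read '0': {q1} → {q1, q2}.
The final set {q1, q2} contains the accepting state q1.

Yes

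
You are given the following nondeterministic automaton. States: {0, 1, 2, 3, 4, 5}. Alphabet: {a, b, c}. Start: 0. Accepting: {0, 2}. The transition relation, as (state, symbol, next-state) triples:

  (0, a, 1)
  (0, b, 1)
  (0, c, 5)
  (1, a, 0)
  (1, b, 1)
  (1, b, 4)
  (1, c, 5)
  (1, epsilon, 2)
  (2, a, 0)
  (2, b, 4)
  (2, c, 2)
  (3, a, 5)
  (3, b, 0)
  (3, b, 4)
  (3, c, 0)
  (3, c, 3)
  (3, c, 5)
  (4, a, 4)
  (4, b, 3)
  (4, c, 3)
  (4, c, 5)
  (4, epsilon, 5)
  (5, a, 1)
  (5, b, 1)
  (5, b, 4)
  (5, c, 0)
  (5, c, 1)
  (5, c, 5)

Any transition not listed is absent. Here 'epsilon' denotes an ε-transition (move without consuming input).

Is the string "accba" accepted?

Yes

Start in {0}.
Read 'a': {0} → {1, 2}.
Read 'c': {1, 2} → {2, 5}.
Read 'c': {2, 5} → {0, 1, 2, 5}.
Read 'b': {0, 1, 2, 5} → {1, 2, 4, 5}.
Read 'a': {1, 2, 4, 5} → {0, 1, 2, 4, 5}.
The final set {0, 1, 2, 4, 5} contains the accepting states 0, 2.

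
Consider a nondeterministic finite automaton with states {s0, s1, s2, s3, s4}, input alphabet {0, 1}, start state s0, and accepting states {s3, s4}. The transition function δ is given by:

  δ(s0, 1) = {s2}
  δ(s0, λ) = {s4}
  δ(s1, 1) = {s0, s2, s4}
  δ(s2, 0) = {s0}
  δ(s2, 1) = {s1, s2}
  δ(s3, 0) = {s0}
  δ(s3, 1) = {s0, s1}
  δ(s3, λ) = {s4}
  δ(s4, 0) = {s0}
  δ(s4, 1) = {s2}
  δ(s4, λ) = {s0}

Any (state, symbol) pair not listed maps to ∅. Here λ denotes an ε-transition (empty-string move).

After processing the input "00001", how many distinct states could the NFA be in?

Start: ε-closure({s0}) = {s0, s4}.
Read '0': s0→∅, s4→{s0}; union {s0}; ε-closure = {s0, s4}.
Read '0': s0→∅, s4→{s0}; union {s0}; ε-closure = {s0, s4}.
Read '0': s0→∅, s4→{s0}; union {s0}; ε-closure = {s0, s4}.
Read '0': s0→∅, s4→{s0}; union {s0}; ε-closure = {s0, s4}.
Read '1': s0→{s2}, s4→{s2}; now {s2}.
That set has 1 state.

1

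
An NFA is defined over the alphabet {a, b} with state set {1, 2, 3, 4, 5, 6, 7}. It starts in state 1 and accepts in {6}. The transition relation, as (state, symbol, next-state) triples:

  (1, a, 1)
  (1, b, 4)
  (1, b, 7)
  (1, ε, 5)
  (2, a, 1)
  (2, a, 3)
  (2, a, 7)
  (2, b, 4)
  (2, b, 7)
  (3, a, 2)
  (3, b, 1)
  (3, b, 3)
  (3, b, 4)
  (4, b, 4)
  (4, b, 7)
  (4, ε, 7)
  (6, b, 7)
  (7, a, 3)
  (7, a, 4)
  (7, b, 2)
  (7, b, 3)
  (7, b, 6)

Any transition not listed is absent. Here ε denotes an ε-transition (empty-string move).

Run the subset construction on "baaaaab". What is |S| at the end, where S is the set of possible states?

Start: ε-closure({1}) = {1, 5}.
Read 'b': 1→{4, 7}, 5→∅; now {4, 7}.
Read 'a': 4→∅, 7→{3, 4}; union {3, 4}; ε-closure = {3, 4, 7}.
Read 'a': 3→{2}, 4→∅, 7→{3, 4}; union {2, 3, 4}; ε-closure = {2, 3, 4, 7}.
Read 'a': 2→{1, 3, 7}, 3→{2}, 4→∅, 7→{3, 4}; union {1, 2, 3, 4, 7}; ε-closure = {1, 2, 3, 4, 5, 7}.
Read 'a': 1→{1}, 2→{1, 3, 7}, 3→{2}, 4→∅, 5→∅, 7→{3, 4}; union {1, 2, 3, 4, 7}; ε-closure = {1, 2, 3, 4, 5, 7}.
Read 'a': 1→{1}, 2→{1, 3, 7}, 3→{2}, 4→∅, 5→∅, 7→{3, 4}; union {1, 2, 3, 4, 7}; ε-closure = {1, 2, 3, 4, 5, 7}.
Read 'b': 1→{4, 7}, 2→{4, 7}, 3→{1, 3, 4}, 4→{4, 7}, 5→∅, 7→{2, 3, 6}; union {1, 2, 3, 4, 6, 7}; ε-closure = {1, 2, 3, 4, 5, 6, 7}.
That set has 7 states.

7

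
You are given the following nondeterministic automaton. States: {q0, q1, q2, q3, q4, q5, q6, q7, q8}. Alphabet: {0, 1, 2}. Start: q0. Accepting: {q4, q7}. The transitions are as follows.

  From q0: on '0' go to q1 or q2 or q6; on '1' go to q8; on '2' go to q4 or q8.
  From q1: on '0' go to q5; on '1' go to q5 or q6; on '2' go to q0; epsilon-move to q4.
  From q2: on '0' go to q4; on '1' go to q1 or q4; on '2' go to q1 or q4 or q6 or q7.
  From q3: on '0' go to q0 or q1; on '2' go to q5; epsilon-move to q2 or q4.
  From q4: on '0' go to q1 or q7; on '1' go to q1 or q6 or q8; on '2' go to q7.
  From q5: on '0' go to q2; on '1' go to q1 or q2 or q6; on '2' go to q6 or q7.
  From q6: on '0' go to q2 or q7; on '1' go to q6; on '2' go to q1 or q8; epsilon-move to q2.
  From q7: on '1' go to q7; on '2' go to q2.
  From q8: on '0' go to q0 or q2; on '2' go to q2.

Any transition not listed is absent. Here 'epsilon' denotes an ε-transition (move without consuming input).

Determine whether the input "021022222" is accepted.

Yes

Start in {q0}.
Read '0': q0→{q1, q2, q6}; union {q1, q2, q6}; ε-closure = {q1, q2, q4, q6}.
Read '2': q1→{q0}, q2→{q1, q4, q6, q7}, q4→{q7}, q6→{q1, q8}; union {q0, q1, q4, q6, q7, q8}; ε-closure = {q0, q1, q2, q4, q6, q7, q8}.
Read '1': q0→{q8}, q1→{q5, q6}, q2→{q1, q4}, q4→{q1, q6, q8}, q6→{q6}, q7→{q7}, q8→∅; union {q1, q4, q5, q6, q7, q8}; ε-closure = {q1, q2, q4, q5, q6, q7, q8}.
Read '0': q1→{q5}, q2→{q4}, q4→{q1, q7}, q5→{q2}, q6→{q2, q7}, q7→∅, q8→{q0, q2}; now {q0, q1, q2, q4, q5, q7}.
Read '2': q0→{q4, q8}, q1→{q0}, q2→{q1, q4, q6, q7}, q4→{q7}, q5→{q6, q7}, q7→{q2}; now {q0, q1, q2, q4, q6, q7, q8}.
Read '2': q0→{q4, q8}, q1→{q0}, q2→{q1, q4, q6, q7}, q4→{q7}, q6→{q1, q8}, q7→{q2}, q8→{q2}; now {q0, q1, q2, q4, q6, q7, q8}.
Read '2': q0→{q4, q8}, q1→{q0}, q2→{q1, q4, q6, q7}, q4→{q7}, q6→{q1, q8}, q7→{q2}, q8→{q2}; now {q0, q1, q2, q4, q6, q7, q8}.
Read '2': q0→{q4, q8}, q1→{q0}, q2→{q1, q4, q6, q7}, q4→{q7}, q6→{q1, q8}, q7→{q2}, q8→{q2}; now {q0, q1, q2, q4, q6, q7, q8}.
Read '2': q0→{q4, q8}, q1→{q0}, q2→{q1, q4, q6, q7}, q4→{q7}, q6→{q1, q8}, q7→{q2}, q8→{q2}; now {q0, q1, q2, q4, q6, q7, q8}.
The final set {q0, q1, q2, q4, q6, q7, q8} contains the accepting states q4, q7.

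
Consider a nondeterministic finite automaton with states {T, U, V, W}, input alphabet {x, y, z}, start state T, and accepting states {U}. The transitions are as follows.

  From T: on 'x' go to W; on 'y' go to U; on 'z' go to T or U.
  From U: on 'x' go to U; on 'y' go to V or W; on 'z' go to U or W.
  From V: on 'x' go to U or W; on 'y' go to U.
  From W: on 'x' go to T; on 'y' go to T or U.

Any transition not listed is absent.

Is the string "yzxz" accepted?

Yes

Start in {T}.
Read 'y': {T} → {U}.
Read 'z': {U} → {U, W}.
Read 'x': {U, W} → {T, U}.
Read 'z': {T, U} → {T, U, W}.
The final set {T, U, W} contains the accepting state U.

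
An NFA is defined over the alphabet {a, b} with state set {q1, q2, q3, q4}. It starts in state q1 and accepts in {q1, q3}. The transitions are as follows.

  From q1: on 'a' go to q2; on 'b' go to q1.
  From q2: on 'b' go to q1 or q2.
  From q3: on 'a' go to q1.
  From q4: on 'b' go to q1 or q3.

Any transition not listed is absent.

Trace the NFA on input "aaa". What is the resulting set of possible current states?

Start in {q1}.
Read 'a': q1→{q2}; now {q2}.
Read 'a': q2→∅; now ∅.
The set is empty and remains empty for the remaining 1 symbol.

∅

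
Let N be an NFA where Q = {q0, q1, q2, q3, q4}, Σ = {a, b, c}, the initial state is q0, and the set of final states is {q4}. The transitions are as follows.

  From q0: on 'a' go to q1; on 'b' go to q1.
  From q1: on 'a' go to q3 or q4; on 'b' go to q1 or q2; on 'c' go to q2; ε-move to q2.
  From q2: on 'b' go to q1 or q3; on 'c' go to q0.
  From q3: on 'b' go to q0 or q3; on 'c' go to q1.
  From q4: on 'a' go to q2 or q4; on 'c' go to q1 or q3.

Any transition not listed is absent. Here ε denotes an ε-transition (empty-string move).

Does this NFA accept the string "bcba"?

Start in {q0}.
Read 'b': {q0} → {q1, q2}.
Read 'c': {q1, q2} → {q0, q2}.
Read 'b': {q0, q2} → {q1, q2, q3}.
Read 'a': {q1, q2, q3} → {q3, q4}.
The final set {q3, q4} contains the accepting state q4.

Yes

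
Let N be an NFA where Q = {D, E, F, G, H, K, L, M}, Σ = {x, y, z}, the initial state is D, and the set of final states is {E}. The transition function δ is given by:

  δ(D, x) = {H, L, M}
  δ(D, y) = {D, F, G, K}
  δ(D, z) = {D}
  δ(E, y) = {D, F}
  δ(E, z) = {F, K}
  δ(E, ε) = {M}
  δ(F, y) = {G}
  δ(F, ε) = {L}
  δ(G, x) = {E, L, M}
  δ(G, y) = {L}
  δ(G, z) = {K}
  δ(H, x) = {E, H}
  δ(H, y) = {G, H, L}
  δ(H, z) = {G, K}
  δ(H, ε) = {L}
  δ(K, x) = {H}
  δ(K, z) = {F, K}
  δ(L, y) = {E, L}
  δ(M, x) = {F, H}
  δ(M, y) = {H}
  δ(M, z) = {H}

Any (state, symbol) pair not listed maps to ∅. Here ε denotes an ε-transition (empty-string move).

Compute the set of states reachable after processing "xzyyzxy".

Start in {D}.
Read 'x': D→{H, L, M}; now {H, L, M}.
Read 'z': H→{G, K}, L→∅, M→{H}; union {G, H, K}; ε-closure = {G, H, K, L}.
Read 'y': G→{L}, H→{G, H, L}, K→∅, L→{E, L}; union {E, G, H, L}; ε-closure = {E, G, H, L, M}.
Read 'y': E→{D, F}, G→{L}, H→{G, H, L}, L→{E, L}, M→{H}; union {D, E, F, G, H, L}; ε-closure = {D, E, F, G, H, L, M}.
Read 'z': D→{D}, E→{F, K}, F→∅, G→{K}, H→{G, K}, L→∅, M→{H}; union {D, F, G, H, K}; ε-closure = {D, F, G, H, K, L}.
Read 'x': D→{H, L, M}, F→∅, G→{E, L, M}, H→{E, H}, K→{H}, L→∅; now {E, H, L, M}.
Read 'y': E→{D, F}, H→{G, H, L}, L→{E, L}, M→{H}; union {D, E, F, G, H, L}; ε-closure = {D, E, F, G, H, L, M}.

{D, E, F, G, H, L, M}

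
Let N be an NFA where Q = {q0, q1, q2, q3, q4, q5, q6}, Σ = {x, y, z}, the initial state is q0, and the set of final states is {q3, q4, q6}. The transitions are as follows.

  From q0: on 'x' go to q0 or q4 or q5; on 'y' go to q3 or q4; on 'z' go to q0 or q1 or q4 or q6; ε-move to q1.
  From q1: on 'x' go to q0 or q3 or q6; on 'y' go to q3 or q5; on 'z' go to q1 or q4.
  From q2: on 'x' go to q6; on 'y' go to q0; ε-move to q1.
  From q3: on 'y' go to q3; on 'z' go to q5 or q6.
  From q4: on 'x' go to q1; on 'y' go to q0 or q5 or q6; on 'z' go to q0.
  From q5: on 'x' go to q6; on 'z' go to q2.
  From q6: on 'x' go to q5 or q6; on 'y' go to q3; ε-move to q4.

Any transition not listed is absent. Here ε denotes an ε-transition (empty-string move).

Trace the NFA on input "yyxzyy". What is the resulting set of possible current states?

Start: ε-closure({q0}) = {q0, q1}.
Read 'y': {q0, q1} → {q3, q4, q5}.
Read 'y': {q3, q4, q5} → {q0, q1, q3, q4, q5, q6}.
Read 'x': {q0, q1, q3, q4, q5, q6} → {q0, q1, q3, q4, q5, q6}.
Read 'z': {q0, q1, q3, q4, q5, q6} → {q0, q1, q2, q4, q5, q6}.
Read 'y': {q0, q1, q2, q4, q5, q6} → {q0, q1, q3, q4, q5, q6}.
Read 'y': {q0, q1, q3, q4, q5, q6} → {q0, q1, q3, q4, q5, q6}.

{q0, q1, q3, q4, q5, q6}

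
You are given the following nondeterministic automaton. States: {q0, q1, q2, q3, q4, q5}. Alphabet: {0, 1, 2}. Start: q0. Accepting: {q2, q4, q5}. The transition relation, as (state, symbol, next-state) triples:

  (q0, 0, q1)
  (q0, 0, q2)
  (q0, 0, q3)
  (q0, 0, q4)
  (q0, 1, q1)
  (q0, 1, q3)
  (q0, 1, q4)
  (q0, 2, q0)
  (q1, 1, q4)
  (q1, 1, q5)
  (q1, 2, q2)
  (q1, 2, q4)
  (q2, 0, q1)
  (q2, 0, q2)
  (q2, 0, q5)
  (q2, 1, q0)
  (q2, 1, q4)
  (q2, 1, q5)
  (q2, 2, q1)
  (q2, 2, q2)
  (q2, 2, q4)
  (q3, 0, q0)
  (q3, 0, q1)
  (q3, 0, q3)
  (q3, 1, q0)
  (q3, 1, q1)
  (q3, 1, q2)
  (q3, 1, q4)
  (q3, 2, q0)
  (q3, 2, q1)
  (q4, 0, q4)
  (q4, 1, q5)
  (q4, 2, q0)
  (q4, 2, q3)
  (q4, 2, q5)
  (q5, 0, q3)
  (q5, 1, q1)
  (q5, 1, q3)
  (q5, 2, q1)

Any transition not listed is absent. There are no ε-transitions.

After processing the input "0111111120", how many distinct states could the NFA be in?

6

Start in {q0}.
Read '0': {q0} → {q1, q2, q3, q4}.
Read '1': {q1, q2, q3, q4} → {q0, q1, q2, q4, q5}.
Read '1': {q0, q1, q2, q4, q5} → {q0, q1, q3, q4, q5}.
Read '1': {q0, q1, q3, q4, q5} → {q0, q1, q2, q3, q4, q5}.
Read '1': {q0, q1, q2, q3, q4, q5} → {q0, q1, q2, q3, q4, q5}.
Read '1': {q0, q1, q2, q3, q4, q5} → {q0, q1, q2, q3, q4, q5}.
Read '1': {q0, q1, q2, q3, q4, q5} → {q0, q1, q2, q3, q4, q5}.
Read '1': {q0, q1, q2, q3, q4, q5} → {q0, q1, q2, q3, q4, q5}.
Read '2': {q0, q1, q2, q3, q4, q5} → {q0, q1, q2, q3, q4, q5}.
Read '0': {q0, q1, q2, q3, q4, q5} → {q0, q1, q2, q3, q4, q5}.
That set has 6 states.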